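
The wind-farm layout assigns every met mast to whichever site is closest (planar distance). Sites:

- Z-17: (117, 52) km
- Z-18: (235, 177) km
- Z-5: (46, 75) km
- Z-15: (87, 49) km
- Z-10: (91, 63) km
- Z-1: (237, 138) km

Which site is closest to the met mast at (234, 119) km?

Squared distances to each site:
Z-17: 18178.000; Z-18: 3365.000; Z-5: 37280.000; Z-15: 26509.000; Z-10: 23585.000; Z-1: 370.000.
Minimum at Z-1.

Z-1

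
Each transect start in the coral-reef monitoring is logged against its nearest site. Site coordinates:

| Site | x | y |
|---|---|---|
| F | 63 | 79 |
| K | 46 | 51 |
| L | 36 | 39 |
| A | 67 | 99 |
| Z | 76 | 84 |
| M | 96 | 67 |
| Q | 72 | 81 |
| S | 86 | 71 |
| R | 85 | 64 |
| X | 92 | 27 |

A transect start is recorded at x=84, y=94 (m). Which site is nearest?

Squared distances to each site:
F: 666.000; K: 3293.000; L: 5329.000; A: 314.000; Z: 164.000; M: 873.000; Q: 313.000; S: 533.000; R: 901.000; X: 4553.000.
Minimum at Z.

Z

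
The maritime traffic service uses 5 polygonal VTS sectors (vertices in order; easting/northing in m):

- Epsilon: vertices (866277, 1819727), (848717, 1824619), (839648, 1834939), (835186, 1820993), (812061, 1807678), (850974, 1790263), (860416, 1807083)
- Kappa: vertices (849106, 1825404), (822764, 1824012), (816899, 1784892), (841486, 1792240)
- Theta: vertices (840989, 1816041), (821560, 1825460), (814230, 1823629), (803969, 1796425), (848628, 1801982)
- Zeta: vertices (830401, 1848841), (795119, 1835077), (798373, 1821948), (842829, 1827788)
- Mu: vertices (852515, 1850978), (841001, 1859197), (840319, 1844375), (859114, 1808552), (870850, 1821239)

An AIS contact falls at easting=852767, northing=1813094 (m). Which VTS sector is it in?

Cast a ray rightward from (852767, 1813094). For each polygon, the edges (by vertex number in listed order) whose endpoints lie on opposite sides of northing = 1813094, where each meets that height, and whether that is right or left of the point:
Epsilon: 4–5 at easting≈821467.3 (left), 7–1 at easting≈863202.3 (right) → 1 crossing.
Kappa: 2–3 at easting≈821127.1 (left), 4–1 at easting≈846277.6 (left) → 0 crossings.
Theta: 3–4 at easting≈810256.3 (left), 5–1 at easting≈842590.3 (left) → 0 crossings.
Zeta: no edge straddles that height → 0 crossings.
Mu: 3–4 at easting≈856731.0 (right), 4–5 at easting≈863315.5 (right) → 2 crossings.
Only Epsilon has an odd count, so the point is inside Epsilon.

Epsilon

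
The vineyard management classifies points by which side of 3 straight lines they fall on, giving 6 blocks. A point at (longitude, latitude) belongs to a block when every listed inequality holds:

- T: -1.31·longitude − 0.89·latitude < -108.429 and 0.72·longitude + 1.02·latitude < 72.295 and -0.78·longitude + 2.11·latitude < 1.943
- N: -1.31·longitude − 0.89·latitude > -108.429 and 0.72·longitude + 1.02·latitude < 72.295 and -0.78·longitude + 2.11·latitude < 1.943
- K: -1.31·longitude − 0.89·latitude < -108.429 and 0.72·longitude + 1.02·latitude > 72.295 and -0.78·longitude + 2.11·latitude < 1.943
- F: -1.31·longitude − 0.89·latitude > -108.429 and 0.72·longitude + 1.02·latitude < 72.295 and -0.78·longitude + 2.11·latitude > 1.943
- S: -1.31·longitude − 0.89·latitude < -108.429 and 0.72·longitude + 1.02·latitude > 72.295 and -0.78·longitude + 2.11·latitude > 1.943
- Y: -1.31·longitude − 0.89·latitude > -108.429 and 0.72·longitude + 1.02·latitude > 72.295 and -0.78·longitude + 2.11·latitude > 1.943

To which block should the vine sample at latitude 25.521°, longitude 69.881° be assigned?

K

-1.31·69.881 − 0.89·25.521 = -114.258, which is < -108.429
0.72·69.881 + 1.02·25.521 = 76.346, which is > 72.295
-0.78·69.881 + 2.11·25.521 = -0.658, which is < 1.943
This sign pattern matches K.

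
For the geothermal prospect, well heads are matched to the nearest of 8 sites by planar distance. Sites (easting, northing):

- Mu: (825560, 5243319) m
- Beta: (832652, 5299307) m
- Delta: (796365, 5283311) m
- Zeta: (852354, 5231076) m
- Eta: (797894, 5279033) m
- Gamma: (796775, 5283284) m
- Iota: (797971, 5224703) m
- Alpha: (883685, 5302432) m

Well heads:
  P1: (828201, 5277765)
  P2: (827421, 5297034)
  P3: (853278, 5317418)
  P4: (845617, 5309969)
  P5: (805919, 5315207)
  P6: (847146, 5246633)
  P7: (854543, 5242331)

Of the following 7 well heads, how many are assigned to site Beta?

5

P1 → Beta
P2 → Beta
P3 → Beta
P4 → Beta
P5 → Beta
P6 → Zeta
P7 → Zeta
5 of the 7 go to Beta.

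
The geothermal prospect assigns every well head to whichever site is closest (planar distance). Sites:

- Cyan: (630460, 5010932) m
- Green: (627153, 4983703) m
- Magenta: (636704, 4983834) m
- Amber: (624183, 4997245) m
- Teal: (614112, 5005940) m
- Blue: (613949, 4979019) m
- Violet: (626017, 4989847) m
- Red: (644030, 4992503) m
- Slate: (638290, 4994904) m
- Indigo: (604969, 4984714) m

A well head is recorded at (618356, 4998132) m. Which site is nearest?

Squared distances to each site:
Cyan: 310346816.000; Green: 285583250.000; Magenta: 541081908.000; Amber: 34740698.000; Teal: 78976400.000; Blue: 384728418.000; Violet: 127332146.000; Red: 690839917.000; Slate: 407784340.000; Indigo: 359254493.000.
Minimum at Amber.

Amber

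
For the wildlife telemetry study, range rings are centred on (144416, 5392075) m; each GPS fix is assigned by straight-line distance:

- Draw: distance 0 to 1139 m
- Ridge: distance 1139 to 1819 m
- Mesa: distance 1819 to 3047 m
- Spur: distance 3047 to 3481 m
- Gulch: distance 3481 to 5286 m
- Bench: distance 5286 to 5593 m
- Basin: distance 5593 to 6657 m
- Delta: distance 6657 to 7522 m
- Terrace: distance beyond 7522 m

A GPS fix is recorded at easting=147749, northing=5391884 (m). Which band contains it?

Spur

Distance = √((147749−144416)² + (5391884−5392075)²) = √(11108889.000 + 36481.000) = 3338.468 m.
3047 ≤ 3338.468 < 3481 → Spur.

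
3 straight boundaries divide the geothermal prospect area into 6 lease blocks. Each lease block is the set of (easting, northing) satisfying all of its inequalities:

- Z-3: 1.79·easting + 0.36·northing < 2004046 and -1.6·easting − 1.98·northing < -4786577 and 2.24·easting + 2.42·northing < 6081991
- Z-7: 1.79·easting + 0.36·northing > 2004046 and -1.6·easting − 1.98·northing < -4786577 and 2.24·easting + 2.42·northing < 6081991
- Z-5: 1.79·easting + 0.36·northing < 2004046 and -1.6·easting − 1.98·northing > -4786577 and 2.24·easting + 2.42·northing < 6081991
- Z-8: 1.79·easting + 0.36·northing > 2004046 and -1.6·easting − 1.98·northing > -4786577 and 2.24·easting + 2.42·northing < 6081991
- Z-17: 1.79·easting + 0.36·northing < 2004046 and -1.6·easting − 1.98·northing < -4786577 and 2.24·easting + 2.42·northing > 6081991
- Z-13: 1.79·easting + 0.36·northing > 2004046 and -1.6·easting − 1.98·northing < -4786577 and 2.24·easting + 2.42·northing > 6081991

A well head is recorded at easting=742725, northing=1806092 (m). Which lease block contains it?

1.79·742725 + 0.36·1806092 = 1979670.870, which is < 2004046
-1.6·742725 − 1.98·1806092 = -4764422.160, which is > -4786577
2.24·742725 + 2.42·1806092 = 6034446.640, which is < 6081991
This sign pattern matches Z-5.

Z-5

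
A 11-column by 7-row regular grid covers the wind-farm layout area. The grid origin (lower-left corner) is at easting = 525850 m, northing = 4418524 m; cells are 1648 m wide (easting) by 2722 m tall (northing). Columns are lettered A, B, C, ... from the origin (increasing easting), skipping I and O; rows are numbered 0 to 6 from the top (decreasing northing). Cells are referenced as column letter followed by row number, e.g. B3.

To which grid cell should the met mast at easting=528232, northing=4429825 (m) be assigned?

Column index: ⌊(528232 − 525850) / 1648⌋ = ⌊1.445⌋ = 1 → column B
Row offset from origin: ⌊(4429825 − 4418524) / 2722⌋ = ⌊4.152⌋ = 4 → row 2 (counted from top)

B2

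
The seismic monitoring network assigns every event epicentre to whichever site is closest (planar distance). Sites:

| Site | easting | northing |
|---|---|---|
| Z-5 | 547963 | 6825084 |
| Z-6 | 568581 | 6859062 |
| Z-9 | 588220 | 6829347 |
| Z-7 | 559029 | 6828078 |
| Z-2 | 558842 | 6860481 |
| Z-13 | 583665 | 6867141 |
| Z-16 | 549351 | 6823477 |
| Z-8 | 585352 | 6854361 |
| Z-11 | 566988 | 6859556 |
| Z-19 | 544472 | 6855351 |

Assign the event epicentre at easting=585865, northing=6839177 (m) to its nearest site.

Z-9

Squared distances to each site:
Z-5: 1635174253.000; Z-6: 694149881.000; Z-9: 102174925.000; Z-7: 843358697.000; Z-2: 1184102945.000; Z-13: 786825296.000; Z-16: 1579762196.000; Z-8: 230817025.000; Z-11: 771644770.000; Z-19: 1974978725.000.
Minimum at Z-9.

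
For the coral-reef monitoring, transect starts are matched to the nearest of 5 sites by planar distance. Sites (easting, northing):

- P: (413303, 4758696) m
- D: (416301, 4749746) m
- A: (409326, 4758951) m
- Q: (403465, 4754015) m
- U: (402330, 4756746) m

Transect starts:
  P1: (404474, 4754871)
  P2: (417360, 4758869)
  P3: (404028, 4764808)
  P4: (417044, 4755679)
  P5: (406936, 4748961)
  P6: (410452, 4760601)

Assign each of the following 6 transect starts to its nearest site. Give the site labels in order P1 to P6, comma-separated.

P1 → Q (d²=1750817.00)
P2 → P (d²=16489178.00)
P3 → A (d²=62373253.00)
P4 → P (d²=23097370.00)
P5 → Q (d²=37590757.00)
P6 → A (d²=3990376.00)

Q, P, A, P, Q, A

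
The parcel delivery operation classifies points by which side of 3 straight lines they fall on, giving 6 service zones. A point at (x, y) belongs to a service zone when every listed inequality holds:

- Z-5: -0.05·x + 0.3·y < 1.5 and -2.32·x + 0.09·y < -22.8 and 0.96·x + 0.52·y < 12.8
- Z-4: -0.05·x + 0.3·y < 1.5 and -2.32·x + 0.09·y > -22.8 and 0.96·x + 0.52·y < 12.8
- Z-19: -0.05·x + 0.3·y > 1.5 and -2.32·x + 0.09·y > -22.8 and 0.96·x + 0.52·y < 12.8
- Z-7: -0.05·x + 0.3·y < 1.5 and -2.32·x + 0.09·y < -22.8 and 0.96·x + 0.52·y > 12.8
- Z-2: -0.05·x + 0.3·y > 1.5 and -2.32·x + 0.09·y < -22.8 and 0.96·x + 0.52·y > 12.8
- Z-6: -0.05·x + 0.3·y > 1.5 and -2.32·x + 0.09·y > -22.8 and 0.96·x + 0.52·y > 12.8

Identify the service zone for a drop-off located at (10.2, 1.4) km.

-0.05·10.2 + 0.3·1.4 = -0.090, which is < 1.5
-2.32·10.2 + 0.09·1.4 = -23.538, which is < -22.8
0.96·10.2 + 0.52·1.4 = 10.520, which is < 12.8
This sign pattern matches Z-5.

Z-5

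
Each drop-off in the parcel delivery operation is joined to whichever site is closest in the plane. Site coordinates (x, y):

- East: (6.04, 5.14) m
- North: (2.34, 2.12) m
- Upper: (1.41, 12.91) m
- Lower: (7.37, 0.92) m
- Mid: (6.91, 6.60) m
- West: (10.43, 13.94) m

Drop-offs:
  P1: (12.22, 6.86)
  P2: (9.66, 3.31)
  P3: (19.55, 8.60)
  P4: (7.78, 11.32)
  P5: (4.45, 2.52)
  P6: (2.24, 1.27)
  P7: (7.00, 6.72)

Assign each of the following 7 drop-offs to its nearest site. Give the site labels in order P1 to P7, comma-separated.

Mid, Lower, West, West, North, North, Mid

P1 → Mid (d²=28.26)
P2 → Lower (d²=10.96)
P3 → West (d²=111.69)
P4 → West (d²=13.89)
P5 → North (d²=4.61)
P6 → North (d²=0.73)
P7 → Mid (d²=0.02)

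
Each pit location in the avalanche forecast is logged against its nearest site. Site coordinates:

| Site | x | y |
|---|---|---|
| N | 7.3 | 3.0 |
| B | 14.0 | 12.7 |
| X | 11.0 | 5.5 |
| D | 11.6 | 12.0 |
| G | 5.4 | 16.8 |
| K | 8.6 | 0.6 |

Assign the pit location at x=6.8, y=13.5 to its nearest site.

Squared distances to each site:
N: 110.500; B: 52.480; X: 81.640; D: 25.290; G: 12.850; K: 169.650.
Minimum at G.

G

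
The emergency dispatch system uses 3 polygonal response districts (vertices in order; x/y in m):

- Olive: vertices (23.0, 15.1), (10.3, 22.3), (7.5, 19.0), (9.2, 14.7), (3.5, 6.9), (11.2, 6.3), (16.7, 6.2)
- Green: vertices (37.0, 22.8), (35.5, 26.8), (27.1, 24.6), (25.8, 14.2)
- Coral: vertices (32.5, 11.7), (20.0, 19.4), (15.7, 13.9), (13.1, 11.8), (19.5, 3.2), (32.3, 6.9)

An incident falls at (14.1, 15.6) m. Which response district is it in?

Cast a ray rightward from (14.1, 15.6). For each polygon, the edges (by vertex number in listed order) whose endpoints lie on opposite sides of y = 15.6, where each meets that height, and whether that is right or left of the point:
Olive: 1–2 at x≈22.12 (right), 3–4 at x≈8.84 (left) → 1 crossing.
Green: 3–4 at x≈25.98 (right), 4–1 at x≈27.62 (right) → 2 crossings.
Coral: 1–2 at x≈26.17 (right), 2–3 at x≈17.03 (right) → 2 crossings.
Only Olive has an odd count, so the point is inside Olive.

Olive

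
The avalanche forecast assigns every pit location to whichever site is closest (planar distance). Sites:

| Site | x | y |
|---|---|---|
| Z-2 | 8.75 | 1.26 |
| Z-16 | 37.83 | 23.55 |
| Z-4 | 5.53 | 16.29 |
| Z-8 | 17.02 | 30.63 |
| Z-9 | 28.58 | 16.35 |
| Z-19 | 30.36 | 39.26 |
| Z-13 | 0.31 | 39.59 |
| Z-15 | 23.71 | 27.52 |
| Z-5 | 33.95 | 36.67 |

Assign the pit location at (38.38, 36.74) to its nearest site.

Z-5

Squared distances to each site:
Z-2: 2136.767; Z-16: 174.279; Z-4: 1497.325; Z-8: 493.582; Z-9: 511.792; Z-19: 70.671; Z-13: 1457.447; Z-15: 300.217; Z-5: 19.630.
Minimum at Z-5.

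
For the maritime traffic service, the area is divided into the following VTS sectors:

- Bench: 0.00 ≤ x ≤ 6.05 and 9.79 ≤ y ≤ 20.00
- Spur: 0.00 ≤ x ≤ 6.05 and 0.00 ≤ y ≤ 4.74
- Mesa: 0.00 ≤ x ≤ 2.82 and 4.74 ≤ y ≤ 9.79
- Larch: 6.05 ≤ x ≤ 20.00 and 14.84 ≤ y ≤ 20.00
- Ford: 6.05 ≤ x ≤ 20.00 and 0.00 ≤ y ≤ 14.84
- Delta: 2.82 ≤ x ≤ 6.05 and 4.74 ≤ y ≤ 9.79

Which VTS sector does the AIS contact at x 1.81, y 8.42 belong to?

Mesa

The point has x = 1.81 and y = 8.42.
Only Mesa satisfies 0.00 ≤ x ≤ 2.82 and 4.74 ≤ y ≤ 9.79.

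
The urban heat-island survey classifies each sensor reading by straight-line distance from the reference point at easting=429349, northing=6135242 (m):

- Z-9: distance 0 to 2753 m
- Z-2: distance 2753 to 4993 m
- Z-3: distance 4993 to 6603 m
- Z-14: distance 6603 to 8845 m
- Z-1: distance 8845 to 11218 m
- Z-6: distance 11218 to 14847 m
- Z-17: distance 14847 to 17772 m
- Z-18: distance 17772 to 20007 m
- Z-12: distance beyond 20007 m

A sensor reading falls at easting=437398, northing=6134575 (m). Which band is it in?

Distance = √((437398−429349)² + (6134575−6135242)²) = √(64786401.000 + 444889.000) = 8076.589 m.
6603 ≤ 8076.589 < 8845 → Z-14.

Z-14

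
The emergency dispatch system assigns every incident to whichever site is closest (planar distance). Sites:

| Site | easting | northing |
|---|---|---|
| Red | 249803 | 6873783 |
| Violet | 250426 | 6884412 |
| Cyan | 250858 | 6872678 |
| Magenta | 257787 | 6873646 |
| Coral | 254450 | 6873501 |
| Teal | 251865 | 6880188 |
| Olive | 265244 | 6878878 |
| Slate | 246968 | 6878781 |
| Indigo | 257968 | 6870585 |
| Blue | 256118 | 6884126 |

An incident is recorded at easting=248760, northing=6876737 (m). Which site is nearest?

Slate

Squared distances to each site:
Red: 9813965.000; Violet: 61681181.000; Cyan: 20877085.000; Magenta: 91041010.000; Coral: 42847796.000; Teal: 21550426.000; Olive: 276306137.000; Slate: 7389200.000; Indigo: 122634368.000; Blue: 108737485.000.
Minimum at Slate.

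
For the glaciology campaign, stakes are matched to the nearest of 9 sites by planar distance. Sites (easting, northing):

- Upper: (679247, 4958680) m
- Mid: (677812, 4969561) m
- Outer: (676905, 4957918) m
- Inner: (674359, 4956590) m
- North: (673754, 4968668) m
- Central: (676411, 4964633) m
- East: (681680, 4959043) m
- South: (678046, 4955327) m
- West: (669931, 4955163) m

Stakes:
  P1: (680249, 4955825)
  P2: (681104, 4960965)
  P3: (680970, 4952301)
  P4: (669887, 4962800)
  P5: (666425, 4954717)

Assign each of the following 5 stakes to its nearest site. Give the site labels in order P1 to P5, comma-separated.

P1 → South (d²=5101213.00)
P2 → East (d²=4025860.00)
P3 → South (d²=17706452.00)
P4 → Central (d²=45922465.00)
P5 → West (d²=12490952.00)

South, East, South, Central, West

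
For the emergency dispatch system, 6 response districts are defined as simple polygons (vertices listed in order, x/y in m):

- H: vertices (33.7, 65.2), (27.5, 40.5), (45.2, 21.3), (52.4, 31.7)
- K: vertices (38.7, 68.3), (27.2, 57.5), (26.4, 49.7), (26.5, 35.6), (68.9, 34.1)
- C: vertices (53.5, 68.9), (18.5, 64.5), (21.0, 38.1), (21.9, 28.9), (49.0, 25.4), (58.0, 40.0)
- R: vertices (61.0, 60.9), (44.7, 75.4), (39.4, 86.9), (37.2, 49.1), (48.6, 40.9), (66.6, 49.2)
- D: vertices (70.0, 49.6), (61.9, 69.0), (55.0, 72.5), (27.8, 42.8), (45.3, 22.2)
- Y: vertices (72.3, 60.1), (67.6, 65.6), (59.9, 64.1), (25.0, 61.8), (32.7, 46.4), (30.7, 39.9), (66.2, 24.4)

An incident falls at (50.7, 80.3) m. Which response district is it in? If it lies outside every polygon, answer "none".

none

Cast a ray rightward from (50.7, 80.3). For each polygon, the edges (by vertex number in listed order) whose endpoints lie on opposite sides of y = 80.3, where each meets that height, and whether that is right or left of the point:
H: no edge straddles that height → 0 crossings.
K: no edge straddles that height → 0 crossings.
C: no edge straddles that height → 0 crossings.
R: 2–3 at x≈42.44 (left), 3–4 at x≈39.02 (left) → 0 crossings.
D: no edge straddles that height → 0 crossings.
Y: no edge straddles that height → 0 crossings.
All counts are even, so the point lies outside every listed polygon.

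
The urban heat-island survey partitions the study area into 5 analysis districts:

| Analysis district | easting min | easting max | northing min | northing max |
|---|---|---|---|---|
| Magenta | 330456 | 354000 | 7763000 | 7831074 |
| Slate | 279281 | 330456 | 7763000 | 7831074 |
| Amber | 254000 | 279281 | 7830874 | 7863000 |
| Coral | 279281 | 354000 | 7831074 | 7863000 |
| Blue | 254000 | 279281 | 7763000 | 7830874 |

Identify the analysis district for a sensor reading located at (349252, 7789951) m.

The point has easting = 349252 and northing = 7789951.
Only Magenta satisfies 330456 ≤ easting ≤ 354000 and 7763000 ≤ northing ≤ 7831074.

Magenta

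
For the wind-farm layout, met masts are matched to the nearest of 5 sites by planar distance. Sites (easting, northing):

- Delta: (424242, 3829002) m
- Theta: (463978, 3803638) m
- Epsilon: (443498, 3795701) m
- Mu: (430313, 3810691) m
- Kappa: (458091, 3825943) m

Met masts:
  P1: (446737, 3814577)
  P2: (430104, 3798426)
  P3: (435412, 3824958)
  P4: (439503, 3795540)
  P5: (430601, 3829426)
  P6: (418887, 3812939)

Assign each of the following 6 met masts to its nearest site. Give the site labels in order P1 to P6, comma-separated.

P1 → Kappa (d²=258099272.00)
P2 → Mu (d²=150473906.00)
P3 → Delta (d²=141122836.00)
P4 → Epsilon (d²=15985946.00)
P5 → Delta (d²=40616657.00)
P6 → Mu (d²=135606980.00)

Kappa, Mu, Delta, Epsilon, Delta, Mu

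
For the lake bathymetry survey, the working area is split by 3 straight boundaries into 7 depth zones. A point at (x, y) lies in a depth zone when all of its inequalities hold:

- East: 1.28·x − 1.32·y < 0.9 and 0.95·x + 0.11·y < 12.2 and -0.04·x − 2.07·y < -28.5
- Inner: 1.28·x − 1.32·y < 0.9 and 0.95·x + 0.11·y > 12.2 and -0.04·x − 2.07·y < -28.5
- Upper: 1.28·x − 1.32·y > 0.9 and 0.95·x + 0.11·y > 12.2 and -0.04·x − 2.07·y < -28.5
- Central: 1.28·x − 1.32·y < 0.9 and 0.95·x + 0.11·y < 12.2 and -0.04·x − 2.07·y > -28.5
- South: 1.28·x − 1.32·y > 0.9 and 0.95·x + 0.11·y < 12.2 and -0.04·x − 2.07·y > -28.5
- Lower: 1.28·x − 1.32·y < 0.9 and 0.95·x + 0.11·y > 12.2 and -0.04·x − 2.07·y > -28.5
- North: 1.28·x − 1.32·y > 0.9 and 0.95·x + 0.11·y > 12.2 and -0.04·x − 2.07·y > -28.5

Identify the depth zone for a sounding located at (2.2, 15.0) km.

East

1.28·2.2 − 1.32·15.0 = -16.984, which is < 0.9
0.95·2.2 + 0.11·15.0 = 3.740, which is < 12.2
-0.04·2.2 − 2.07·15.0 = -31.138, which is < -28.5
This sign pattern matches East.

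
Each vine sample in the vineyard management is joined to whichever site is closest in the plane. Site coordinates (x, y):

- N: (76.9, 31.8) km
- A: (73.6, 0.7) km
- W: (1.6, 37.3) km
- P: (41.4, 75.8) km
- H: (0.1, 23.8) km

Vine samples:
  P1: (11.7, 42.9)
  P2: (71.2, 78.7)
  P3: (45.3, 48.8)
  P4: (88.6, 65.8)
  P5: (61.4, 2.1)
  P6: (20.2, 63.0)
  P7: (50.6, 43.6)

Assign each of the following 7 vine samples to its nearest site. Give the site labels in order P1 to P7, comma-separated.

W, P, P, N, A, P, N

P1 → W (d²=133.37)
P2 → P (d²=896.45)
P3 → P (d²=744.21)
P4 → N (d²=1292.89)
P5 → A (d²=150.80)
P6 → P (d²=613.28)
P7 → N (d²=830.93)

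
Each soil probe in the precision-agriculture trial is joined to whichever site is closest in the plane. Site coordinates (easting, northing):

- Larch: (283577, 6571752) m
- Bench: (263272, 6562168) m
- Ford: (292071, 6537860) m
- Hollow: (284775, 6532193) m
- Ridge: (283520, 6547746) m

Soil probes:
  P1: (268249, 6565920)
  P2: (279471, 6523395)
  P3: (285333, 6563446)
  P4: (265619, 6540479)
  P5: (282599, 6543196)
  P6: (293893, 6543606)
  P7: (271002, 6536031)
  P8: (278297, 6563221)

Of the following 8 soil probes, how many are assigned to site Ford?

P1 → Bench
P2 → Hollow
P3 → Larch
P4 → Ridge
P5 → Ridge
P6 → Ford
P7 → Hollow
P8 → Larch
1 of the 8 goes to Ford.

1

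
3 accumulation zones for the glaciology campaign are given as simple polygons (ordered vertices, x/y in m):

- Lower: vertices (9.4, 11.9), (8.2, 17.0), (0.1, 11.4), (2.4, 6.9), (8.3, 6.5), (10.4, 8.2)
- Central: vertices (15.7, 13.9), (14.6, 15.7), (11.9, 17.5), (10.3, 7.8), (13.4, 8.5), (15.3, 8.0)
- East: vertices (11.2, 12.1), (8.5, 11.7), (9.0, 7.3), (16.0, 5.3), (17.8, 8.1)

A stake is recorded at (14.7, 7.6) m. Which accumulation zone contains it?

Cast a ray rightward from (14.7, 7.6). For each polygon, the edges (by vertex number in listed order) whose endpoints lie on opposite sides of y = 7.6, where each meets that height, and whether that is right or left of the point:
Lower: 3–4 at x≈2.04 (left), 5–6 at x≈9.66 (left) → 0 crossings.
Central: no edge straddles that height → 0 crossings.
East: 2–3 at x≈8.97 (left), 4–5 at x≈17.48 (right) → 1 crossing.
Only East has an odd count, so the point is inside East.

East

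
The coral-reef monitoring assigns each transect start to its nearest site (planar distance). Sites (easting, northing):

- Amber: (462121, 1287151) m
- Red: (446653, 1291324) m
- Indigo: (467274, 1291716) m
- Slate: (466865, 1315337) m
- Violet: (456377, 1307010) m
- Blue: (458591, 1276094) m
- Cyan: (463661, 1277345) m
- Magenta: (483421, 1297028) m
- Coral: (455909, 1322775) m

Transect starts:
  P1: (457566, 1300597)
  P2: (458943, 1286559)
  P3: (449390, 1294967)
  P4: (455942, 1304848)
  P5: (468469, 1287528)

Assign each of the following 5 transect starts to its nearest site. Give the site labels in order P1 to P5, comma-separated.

Violet, Amber, Red, Violet, Indigo

P1 → Violet (d²=42540290.00)
P2 → Amber (d²=10450148.00)
P3 → Red (d²=20762618.00)
P4 → Violet (d²=4863469.00)
P5 → Indigo (d²=18967369.00)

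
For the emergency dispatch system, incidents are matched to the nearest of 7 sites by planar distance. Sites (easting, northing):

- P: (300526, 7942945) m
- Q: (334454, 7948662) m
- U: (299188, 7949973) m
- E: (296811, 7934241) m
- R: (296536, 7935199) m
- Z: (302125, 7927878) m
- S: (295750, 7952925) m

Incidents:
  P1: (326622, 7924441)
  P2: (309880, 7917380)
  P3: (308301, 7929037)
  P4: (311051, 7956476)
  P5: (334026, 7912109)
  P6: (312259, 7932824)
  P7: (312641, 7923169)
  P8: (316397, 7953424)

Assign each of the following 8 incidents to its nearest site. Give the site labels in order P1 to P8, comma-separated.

Z, Z, Z, U, Z, Z, Z, U

P1 → Z (d²=611915978.00)
P2 → Z (d²=170348029.00)
P3 → Z (d²=39486257.00)
P4 → U (d²=183019778.00)
P5 → Z (d²=1266335162.00)
P6 → Z (d²=127160872.00)
P7 → Z (d²=132760937.00)
P8 → U (d²=308059082.00)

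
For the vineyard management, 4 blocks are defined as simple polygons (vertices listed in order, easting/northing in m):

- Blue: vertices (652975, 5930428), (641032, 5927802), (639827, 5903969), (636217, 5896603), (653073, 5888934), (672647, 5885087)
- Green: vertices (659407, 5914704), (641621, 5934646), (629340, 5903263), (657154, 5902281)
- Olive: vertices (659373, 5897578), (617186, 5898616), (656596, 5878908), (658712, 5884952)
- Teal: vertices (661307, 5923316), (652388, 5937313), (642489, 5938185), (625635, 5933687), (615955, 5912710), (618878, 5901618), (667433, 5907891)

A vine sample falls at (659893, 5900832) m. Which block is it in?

Blue

Cast a ray rightward from (659893, 5900832). For each polygon, the edges (by vertex number in listed order) whose endpoints lie on opposite sides of northing = 5900832, where each meets that height, and whether that is right or left of the point:
Blue: 3–4 at easting≈638289.6 (left), 6–1 at easting≈665815.8 (right) → 1 crossing.
Green: no edge straddles that height → 0 crossings.
Olive: no edge straddles that height → 0 crossings.
Teal: no edge straddles that height → 0 crossings.
Only Blue has an odd count, so the point is inside Blue.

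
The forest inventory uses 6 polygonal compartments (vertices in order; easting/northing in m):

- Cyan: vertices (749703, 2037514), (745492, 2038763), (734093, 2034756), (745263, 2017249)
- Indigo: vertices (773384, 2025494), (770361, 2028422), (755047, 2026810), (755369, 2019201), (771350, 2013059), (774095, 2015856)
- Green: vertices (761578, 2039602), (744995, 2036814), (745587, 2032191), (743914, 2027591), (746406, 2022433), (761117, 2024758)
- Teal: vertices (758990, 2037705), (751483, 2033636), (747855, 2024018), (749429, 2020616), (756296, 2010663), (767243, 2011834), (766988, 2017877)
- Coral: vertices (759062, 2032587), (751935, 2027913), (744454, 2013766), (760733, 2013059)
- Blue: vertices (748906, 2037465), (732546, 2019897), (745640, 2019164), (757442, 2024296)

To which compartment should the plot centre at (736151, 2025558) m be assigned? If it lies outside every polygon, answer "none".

Cast a ray rightward from (736151, 2025558). For each polygon, the edges (by vertex number in listed order) whose endpoints lie on opposite sides of northing = 2025558, where each meets that height, and whether that is right or left of the point:
Cyan: 3–4 at easting≈739961.6 (right), 4–1 at easting≈747083.5 (right) → 2 crossings.
Indigo: 1–2 at easting≈773317.9 (right), 3–4 at easting≈755100.0 (right) → 2 crossings.
Green: 4–5 at easting≈744896.2 (right), 6–1 at easting≈761141.8 (right) → 2 crossings.
Teal: 2–3 at easting≈748435.9 (right), 7–1 at easting≈763889.7 (right) → 2 crossings.
Coral: 2–3 at easting≈750689.7 (right), 4–1 at easting≈759663.5 (right) → 2 crossings.
Blue: 1–2 at easting≈737817.7 (right), 4–1 at easting≈756624.0 (right) → 2 crossings.
All counts are even, so the point lies outside every listed polygon.

none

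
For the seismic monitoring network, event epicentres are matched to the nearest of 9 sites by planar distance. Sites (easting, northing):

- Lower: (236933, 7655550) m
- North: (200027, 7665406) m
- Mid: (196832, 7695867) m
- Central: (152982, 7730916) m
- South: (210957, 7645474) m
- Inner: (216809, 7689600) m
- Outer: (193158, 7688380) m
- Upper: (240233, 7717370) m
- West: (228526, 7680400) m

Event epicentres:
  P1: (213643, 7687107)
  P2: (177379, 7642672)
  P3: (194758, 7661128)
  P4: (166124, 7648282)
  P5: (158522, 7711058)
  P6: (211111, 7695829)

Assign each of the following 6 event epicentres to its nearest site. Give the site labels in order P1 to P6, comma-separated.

Inner, North, North, North, Central, Inner

P1 → Inner (d²=16238605.00)
P2 → North (d²=1029766660.00)
P3 → North (d²=46063645.00)
P4 → North (d²=1442644785.00)
P5 → Central (d²=425031764.00)
P6 → Inner (d²=71267645.00)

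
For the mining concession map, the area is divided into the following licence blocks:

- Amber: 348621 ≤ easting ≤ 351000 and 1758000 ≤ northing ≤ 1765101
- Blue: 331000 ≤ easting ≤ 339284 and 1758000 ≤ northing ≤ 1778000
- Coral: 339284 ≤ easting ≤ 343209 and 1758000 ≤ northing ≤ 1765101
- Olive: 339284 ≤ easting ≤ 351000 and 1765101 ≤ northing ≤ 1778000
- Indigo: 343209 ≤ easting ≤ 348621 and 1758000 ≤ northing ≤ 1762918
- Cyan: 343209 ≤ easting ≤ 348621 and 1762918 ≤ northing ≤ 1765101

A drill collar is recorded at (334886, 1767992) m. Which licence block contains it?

The point has easting = 334886 and northing = 1767992.
Only Blue satisfies 331000 ≤ easting ≤ 339284 and 1758000 ≤ northing ≤ 1778000.

Blue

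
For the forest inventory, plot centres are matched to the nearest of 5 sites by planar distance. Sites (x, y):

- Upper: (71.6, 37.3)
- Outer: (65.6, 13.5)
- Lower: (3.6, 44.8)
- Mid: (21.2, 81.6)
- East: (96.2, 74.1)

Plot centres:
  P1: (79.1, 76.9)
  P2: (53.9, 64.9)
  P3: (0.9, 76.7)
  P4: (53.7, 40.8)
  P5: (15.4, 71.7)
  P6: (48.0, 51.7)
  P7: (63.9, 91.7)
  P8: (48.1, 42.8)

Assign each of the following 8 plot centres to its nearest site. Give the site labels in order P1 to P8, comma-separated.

East, Upper, Mid, Upper, Mid, Upper, East, Upper

P1 → East (d²=300.25)
P2 → Upper (d²=1075.05)
P3 → Mid (d²=436.10)
P4 → Upper (d²=332.66)
P5 → Mid (d²=131.65)
P6 → Upper (d²=764.32)
P7 → East (d²=1353.05)
P8 → Upper (d²=582.50)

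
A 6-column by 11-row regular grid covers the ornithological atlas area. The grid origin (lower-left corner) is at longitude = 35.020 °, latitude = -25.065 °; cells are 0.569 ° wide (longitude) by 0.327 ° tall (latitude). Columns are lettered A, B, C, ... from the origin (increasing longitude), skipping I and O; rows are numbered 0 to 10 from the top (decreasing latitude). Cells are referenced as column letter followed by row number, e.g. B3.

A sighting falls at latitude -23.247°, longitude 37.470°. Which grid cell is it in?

E5

Column index: ⌊(37.470 − 35.020) / 0.569⌋ = ⌊4.306⌋ = 4 → column E
Row offset from origin: ⌊(-23.247 − -25.065) / 0.327⌋ = ⌊5.560⌋ = 5 → row 5 (counted from top)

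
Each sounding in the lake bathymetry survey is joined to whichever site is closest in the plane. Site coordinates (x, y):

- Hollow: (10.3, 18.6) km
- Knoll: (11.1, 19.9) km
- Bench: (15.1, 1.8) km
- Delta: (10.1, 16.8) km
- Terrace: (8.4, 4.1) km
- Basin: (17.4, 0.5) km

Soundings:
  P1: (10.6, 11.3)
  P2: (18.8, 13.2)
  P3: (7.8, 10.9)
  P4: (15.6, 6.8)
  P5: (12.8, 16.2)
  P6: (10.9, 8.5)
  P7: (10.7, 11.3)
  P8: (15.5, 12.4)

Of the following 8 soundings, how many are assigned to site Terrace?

1

P1 → Delta
P2 → Delta
P3 → Delta
P4 → Bench
P5 → Delta
P6 → Terrace
P7 → Delta
P8 → Delta
1 of the 8 goes to Terrace.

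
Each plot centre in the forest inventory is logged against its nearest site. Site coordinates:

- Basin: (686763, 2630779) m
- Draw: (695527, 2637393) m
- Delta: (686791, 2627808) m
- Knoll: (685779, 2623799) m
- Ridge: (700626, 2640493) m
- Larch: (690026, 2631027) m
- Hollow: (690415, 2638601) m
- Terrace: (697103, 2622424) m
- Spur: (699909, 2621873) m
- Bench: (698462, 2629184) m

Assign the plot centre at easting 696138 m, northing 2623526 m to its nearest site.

Terrace

Squared distances to each site:
Basin: 140496634.000; Draw: 192667010.000; Delta: 105701933.000; Knoll: 107383410.000; Ridge: 308021233.000; Larch: 93621545.000; Hollow: 260008354.000; Terrace: 2145629.000; Spur: 16952850.000; Bench: 37413940.000.
Minimum at Terrace.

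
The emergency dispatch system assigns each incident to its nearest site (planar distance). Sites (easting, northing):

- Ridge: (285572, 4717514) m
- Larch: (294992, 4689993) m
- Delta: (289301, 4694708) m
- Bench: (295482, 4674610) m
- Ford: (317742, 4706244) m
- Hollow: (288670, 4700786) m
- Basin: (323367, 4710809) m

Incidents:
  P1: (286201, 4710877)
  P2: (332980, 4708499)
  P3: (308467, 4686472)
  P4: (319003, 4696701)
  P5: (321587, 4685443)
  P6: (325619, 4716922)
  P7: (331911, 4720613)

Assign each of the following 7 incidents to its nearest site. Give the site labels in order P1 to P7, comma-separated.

P1 → Ridge (d²=44445410.00)
P2 → Basin (d²=97745869.00)
P3 → Larch (d²=193973066.00)
P4 → Ford (d²=92658970.00)
P5 → Ford (d²=447465626.00)
P6 → Basin (d²=42440273.00)
P7 → Basin (d²=169118352.00)

Ridge, Basin, Larch, Ford, Ford, Basin, Basin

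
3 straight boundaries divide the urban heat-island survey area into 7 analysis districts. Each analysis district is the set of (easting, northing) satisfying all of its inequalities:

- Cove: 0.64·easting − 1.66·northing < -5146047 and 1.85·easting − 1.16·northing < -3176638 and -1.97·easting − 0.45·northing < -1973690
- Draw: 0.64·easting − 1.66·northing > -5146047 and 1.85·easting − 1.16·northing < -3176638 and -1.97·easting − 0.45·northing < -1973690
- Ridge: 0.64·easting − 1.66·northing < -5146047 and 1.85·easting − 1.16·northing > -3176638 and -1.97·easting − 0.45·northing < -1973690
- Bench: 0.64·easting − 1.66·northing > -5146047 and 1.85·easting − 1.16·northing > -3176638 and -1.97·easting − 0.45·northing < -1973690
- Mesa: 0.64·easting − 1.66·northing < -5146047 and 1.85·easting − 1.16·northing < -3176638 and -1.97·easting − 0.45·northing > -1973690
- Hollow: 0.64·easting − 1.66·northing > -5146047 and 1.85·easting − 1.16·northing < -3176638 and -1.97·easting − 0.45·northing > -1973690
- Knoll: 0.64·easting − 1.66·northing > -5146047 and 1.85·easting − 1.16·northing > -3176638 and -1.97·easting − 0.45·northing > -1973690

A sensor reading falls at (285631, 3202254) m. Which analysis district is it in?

Draw

0.64·285631 − 1.66·3202254 = -5132937.800, which is > -5146047
1.85·285631 − 1.16·3202254 = -3186197.290, which is < -3176638
-1.97·285631 − 0.45·3202254 = -2003707.370, which is < -1973690
This sign pattern matches Draw.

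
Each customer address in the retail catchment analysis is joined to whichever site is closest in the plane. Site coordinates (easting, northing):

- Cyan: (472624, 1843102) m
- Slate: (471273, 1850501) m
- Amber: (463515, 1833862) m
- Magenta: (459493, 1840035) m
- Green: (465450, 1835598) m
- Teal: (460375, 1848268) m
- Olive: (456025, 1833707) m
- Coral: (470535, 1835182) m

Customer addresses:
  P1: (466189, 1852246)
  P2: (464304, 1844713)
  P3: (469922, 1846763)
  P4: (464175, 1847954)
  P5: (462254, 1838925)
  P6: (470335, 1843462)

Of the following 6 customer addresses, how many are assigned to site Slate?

2

P1 → Slate
P2 → Teal
P3 → Slate
P4 → Teal
P5 → Magenta
P6 → Cyan
2 of the 6 go to Slate.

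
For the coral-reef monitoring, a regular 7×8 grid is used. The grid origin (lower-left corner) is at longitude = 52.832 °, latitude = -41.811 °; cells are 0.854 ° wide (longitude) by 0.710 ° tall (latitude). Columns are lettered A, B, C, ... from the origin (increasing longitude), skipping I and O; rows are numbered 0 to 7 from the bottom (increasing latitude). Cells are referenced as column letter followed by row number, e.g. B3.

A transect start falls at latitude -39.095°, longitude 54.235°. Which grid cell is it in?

Column index: ⌊(54.235 − 52.832) / 0.854⌋ = ⌊1.643⌋ = 1 → column B
Row offset from origin: ⌊(-39.095 − -41.811) / 0.710⌋ = ⌊3.825⌋ = 3 → row 3

B3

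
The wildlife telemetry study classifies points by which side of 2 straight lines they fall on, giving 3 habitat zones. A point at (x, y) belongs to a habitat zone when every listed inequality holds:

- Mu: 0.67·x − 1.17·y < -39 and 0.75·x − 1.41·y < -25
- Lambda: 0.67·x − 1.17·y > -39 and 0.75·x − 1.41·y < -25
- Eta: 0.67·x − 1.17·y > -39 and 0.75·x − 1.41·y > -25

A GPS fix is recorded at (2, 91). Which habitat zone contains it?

Mu

0.67·2 − 1.17·91 = -105.130, which is < -39
0.75·2 − 1.41·91 = -126.810, which is < -25
This sign pattern matches Mu.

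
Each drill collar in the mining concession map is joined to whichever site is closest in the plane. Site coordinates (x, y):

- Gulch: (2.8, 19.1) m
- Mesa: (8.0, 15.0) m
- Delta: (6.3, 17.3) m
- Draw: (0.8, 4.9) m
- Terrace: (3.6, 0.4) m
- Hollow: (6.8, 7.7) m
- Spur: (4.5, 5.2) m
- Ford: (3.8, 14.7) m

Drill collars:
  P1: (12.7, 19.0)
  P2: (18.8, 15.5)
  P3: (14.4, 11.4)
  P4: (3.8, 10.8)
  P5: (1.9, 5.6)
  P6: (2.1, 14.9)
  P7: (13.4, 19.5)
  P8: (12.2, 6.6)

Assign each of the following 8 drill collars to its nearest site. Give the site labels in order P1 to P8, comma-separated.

Mesa, Mesa, Mesa, Ford, Draw, Ford, Mesa, Hollow

P1 → Mesa (d²=38.09)
P2 → Mesa (d²=116.89)
P3 → Mesa (d²=53.92)
P4 → Ford (d²=15.21)
P5 → Draw (d²=1.70)
P6 → Ford (d²=2.93)
P7 → Mesa (d²=49.41)
P8 → Hollow (d²=30.37)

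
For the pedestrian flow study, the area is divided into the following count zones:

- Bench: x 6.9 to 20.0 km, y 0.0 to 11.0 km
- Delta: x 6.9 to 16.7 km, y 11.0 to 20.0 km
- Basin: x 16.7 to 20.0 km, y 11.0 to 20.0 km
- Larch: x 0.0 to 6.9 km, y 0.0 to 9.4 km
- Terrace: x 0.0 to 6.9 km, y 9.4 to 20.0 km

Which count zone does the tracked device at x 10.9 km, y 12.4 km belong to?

Delta

The point has x = 10.9 and y = 12.4.
Only Delta satisfies 6.9 ≤ x ≤ 16.7 and 11.0 ≤ y ≤ 20.0.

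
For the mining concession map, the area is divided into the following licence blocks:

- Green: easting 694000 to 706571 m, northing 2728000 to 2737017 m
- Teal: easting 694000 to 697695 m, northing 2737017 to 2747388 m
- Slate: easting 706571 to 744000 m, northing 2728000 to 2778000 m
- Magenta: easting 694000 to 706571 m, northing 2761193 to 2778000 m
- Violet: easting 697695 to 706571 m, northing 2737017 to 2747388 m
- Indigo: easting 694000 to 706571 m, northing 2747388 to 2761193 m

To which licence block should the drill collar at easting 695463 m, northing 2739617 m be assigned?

Teal

The point has easting = 695463 and northing = 2739617.
Only Teal satisfies 694000 ≤ easting ≤ 697695 and 2737017 ≤ northing ≤ 2747388.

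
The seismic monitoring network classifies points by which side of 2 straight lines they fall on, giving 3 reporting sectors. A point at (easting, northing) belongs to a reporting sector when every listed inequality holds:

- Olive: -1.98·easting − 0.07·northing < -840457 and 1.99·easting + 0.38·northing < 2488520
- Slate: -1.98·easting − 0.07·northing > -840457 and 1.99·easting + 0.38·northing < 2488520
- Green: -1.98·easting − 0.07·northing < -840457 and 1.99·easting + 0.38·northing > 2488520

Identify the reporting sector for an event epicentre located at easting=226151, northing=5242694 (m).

Slate

-1.98·226151 − 0.07·5242694 = -814767.560, which is > -840457
1.99·226151 + 0.38·5242694 = 2442264.210, which is < 2488520
This sign pattern matches Slate.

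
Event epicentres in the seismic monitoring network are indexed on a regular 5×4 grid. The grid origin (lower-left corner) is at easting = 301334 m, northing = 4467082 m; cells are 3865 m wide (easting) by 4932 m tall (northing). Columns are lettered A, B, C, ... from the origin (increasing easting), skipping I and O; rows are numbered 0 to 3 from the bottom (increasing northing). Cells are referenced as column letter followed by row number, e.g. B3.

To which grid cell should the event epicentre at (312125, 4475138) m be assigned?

Column index: ⌊(312125 − 301334) / 3865⌋ = ⌊2.792⌋ = 2 → column C
Row offset from origin: ⌊(4475138 − 4467082) / 4932⌋ = ⌊1.633⌋ = 1 → row 1

C1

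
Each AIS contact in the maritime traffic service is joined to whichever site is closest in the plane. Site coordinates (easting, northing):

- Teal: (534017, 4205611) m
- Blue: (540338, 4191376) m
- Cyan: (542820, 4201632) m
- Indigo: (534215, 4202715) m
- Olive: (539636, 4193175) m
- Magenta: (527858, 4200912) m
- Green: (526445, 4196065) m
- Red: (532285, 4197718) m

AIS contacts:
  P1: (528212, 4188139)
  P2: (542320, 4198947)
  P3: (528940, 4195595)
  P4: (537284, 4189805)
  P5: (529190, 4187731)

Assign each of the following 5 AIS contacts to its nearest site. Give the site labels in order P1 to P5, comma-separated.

P1 → Green (d²=65943765.00)
P2 → Cyan (d²=7459225.00)
P3 → Green (d²=6445925.00)
P4 → Blue (d²=11794957.00)
P5 → Green (d²=76990581.00)

Green, Cyan, Green, Blue, Green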